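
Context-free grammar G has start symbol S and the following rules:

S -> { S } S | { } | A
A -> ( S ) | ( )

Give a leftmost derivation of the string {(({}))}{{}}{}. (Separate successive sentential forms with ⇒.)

S ⇒ {S}S ⇒ {A}S ⇒ {(S)}S ⇒ {(A)}S ⇒ {((S))}S ⇒ {(({}))}S ⇒ {(({}))}{S}S ⇒ {(({}))}{{}}S ⇒ {(({}))}{{}}{}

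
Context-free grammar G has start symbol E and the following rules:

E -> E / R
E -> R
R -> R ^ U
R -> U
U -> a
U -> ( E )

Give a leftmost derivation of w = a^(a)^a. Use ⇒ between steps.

E ⇒ R   [E -> R]
R ⇒ R^U   [R -> R ^ U]
R^U ⇒ R^U^U   [R -> R ^ U]
R^U^U ⇒ U^U^U   [R -> U]
U^U^U ⇒ a^U^U   [U -> a]
a^U^U ⇒ a^(E)^U   [U -> ( E )]
a^(E)^U ⇒ a^(R)^U   [E -> R]
a^(R)^U ⇒ a^(U)^U   [R -> U]
a^(U)^U ⇒ a^(a)^U   [U -> a]
a^(a)^U ⇒ a^(a)^a   [U -> a]

E⇒R⇒R^U⇒R^U^U⇒U^U^U⇒a^U^U⇒a^(E)^U⇒a^(R)^U⇒a^(U)^U⇒a^(a)^U⇒a^(a)^a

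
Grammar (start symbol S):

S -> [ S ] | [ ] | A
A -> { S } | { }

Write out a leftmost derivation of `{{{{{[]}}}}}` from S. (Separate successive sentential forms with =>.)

S=>A=>{S}=>{A}=>{{S}}=>{{A}}=>{{{S}}}=>{{{A}}}=>{{{{S}}}}=>{{{{A}}}}=>{{{{{S}}}}}=>{{{{{[]}}}}}

S => A   [S -> A]
A => {S}   [A -> { S }]
{S} => {A}   [S -> A]
{A} => {{S}}   [A -> { S }]
{{S}} => {{A}}   [S -> A]
{{A}} => {{{S}}}   [A -> { S }]
{{{S}}} => {{{A}}}   [S -> A]
{{{A}}} => {{{{S}}}}   [A -> { S }]
{{{{S}}}} => {{{{A}}}}   [S -> A]
{{{{A}}}} => {{{{{S}}}}}   [A -> { S }]
{{{{{S}}}}} => {{{{{[]}}}}}   [S -> [ ]]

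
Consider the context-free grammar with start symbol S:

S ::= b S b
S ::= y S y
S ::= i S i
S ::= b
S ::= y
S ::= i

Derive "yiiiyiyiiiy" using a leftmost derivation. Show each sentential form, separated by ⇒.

S⇒ySy⇒yiSiy⇒yiiSiiy⇒yiiiSiiiy⇒yiiiySyiiiy⇒yiiiyiyiiiy

S ⇒ ySy   [S ::= y S y]
ySy ⇒ yiSiy   [S ::= i S i]
yiSiy ⇒ yiiSiiy   [S ::= i S i]
yiiSiiy ⇒ yiiiSiiiy   [S ::= i S i]
yiiiSiiiy ⇒ yiiiySyiiiy   [S ::= y S y]
yiiiySyiiiy ⇒ yiiiyiyiiiy   [S ::= i]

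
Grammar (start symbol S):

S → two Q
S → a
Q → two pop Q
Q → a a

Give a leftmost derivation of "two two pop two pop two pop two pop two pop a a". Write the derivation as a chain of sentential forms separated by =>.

S => two Q => two two pop Q => two two pop two pop Q => two two pop two pop two pop Q => two two pop two pop two pop two pop Q => two two pop two pop two pop two pop two pop Q => two two pop two pop two pop two pop two pop a a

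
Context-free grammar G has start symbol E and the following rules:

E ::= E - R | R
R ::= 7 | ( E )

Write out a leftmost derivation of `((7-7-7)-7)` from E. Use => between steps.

E => R => (E) => (E-R) => (R-R) => ((E)-R) => ((E-R)-R) => ((E-R-R)-R) => ((R-R-R)-R) => ((7-R-R)-R) => ((7-7-R)-R) => ((7-7-7)-R) => ((7-7-7)-7)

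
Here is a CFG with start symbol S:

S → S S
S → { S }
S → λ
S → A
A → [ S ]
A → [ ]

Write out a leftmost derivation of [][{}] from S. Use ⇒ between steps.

S ⇒ SS ⇒ AS ⇒ [S]S ⇒ []S ⇒ []SS ⇒ []AS ⇒ [][S]S ⇒ [][{S}]S ⇒ [][{}]S ⇒ [][{}]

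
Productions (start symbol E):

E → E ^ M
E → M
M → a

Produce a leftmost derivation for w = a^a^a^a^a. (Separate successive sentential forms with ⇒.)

E ⇒ E^M ⇒ E^M^M ⇒ E^M^M^M ⇒ E^M^M^M^M ⇒ M^M^M^M^M ⇒ a^M^M^M^M ⇒ a^a^M^M^M ⇒ a^a^a^M^M ⇒ a^a^a^a^M ⇒ a^a^a^a^a

E ⇒ E^M   [E → E ^ M]
E^M ⇒ E^M^M   [E → E ^ M]
E^M^M ⇒ E^M^M^M   [E → E ^ M]
E^M^M^M ⇒ E^M^M^M^M   [E → E ^ M]
E^M^M^M^M ⇒ M^M^M^M^M   [E → M]
M^M^M^M^M ⇒ a^M^M^M^M   [M → a]
a^M^M^M^M ⇒ a^a^M^M^M   [M → a]
a^a^M^M^M ⇒ a^a^a^M^M   [M → a]
a^a^a^M^M ⇒ a^a^a^a^M   [M → a]
a^a^a^a^M ⇒ a^a^a^a^a   [M → a]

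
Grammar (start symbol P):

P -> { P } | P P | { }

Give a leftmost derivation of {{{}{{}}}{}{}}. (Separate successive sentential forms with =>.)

P => {P}   [P -> { P }]
{P} => {PP}   [P -> P P]
{PP} => {PPP}   [P -> P P]
{PPP} => {{P}PP}   [P -> { P }]
{{P}PP} => {{PP}PP}   [P -> P P]
{{PP}PP} => {{{}P}PP}   [P -> { }]
{{{}P}PP} => {{{}{P}}PP}   [P -> { P }]
{{{}{P}}PP} => {{{}{{}}}PP}   [P -> { }]
{{{}{{}}}PP} => {{{}{{}}}{}P}   [P -> { }]
{{{}{{}}}{}P} => {{{}{{}}}{}{}}   [P -> { }]

P=>{P}=>{PP}=>{PPP}=>{{P}PP}=>{{PP}PP}=>{{{}P}PP}=>{{{}{P}}PP}=>{{{}{{}}}PP}=>{{{}{{}}}{}P}=>{{{}{{}}}{}{}}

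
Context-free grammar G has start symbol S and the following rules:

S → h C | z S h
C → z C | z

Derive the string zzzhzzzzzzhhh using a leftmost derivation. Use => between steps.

S => zSh => zzShh => zzzShhh => zzzhChhh => zzzhzChhh => zzzhzzChhh => zzzhzzzChhh => zzzhzzzzChhh => zzzhzzzzzChhh => zzzhzzzzzzhhh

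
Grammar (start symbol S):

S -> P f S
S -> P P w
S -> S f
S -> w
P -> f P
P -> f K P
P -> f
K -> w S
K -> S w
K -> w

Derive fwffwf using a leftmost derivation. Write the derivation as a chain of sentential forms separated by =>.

S => Sf   [S -> S f]
Sf => PPwf   [S -> P P w]
PPwf => fKPPwf   [P -> f K P]
fKPPwf => fwPPwf   [K -> w]
fwPPwf => fwfPwf   [P -> f]
fwfPwf => fwffwf   [P -> f]

S => Sf => PPwf => fKPPwf => fwPPwf => fwfPwf => fwffwf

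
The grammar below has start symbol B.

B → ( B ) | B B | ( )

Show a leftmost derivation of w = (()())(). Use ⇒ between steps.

B ⇒ BB   [B → B B]
BB ⇒ (B)B   [B → ( B )]
(B)B ⇒ (BB)B   [B → B B]
(BB)B ⇒ (()B)B   [B → ( )]
(()B)B ⇒ (()())B   [B → ( )]
(()())B ⇒ (()())()   [B → ( )]

B ⇒ BB ⇒ (B)B ⇒ (BB)B ⇒ (()B)B ⇒ (()())B ⇒ (()())()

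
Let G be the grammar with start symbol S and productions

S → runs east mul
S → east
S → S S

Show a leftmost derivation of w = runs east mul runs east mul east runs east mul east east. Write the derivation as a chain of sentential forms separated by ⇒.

S ⇒ S S ⇒ S S S ⇒ runs east mul S S ⇒ runs east mul runs east mul S ⇒ runs east mul runs east mul S S ⇒ runs east mul runs east mul east S ⇒ runs east mul runs east mul east S S ⇒ runs east mul runs east mul east S S S ⇒ runs east mul runs east mul east runs east mul S S ⇒ runs east mul runs east mul east runs east mul east S ⇒ runs east mul runs east mul east runs east mul east east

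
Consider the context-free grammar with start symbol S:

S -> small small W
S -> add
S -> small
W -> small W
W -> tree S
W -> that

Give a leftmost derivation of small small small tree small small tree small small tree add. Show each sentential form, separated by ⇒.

S ⇒ small small W ⇒ small small small W ⇒ small small small tree S ⇒ small small small tree small small W ⇒ small small small tree small small tree S ⇒ small small small tree small small tree small small W ⇒ small small small tree small small tree small small tree S ⇒ small small small tree small small tree small small tree add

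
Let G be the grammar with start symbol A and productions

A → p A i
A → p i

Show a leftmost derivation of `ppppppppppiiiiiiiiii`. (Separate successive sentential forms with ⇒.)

A ⇒ pAi ⇒ ppAii ⇒ pppAiii ⇒ ppppAiiii ⇒ pppppAiiiii ⇒ ppppppAiiiiii ⇒ pppppppAiiiiiii ⇒ ppppppppAiiiiiiii ⇒ pppppppppAiiiiiiiii ⇒ ppppppppppiiiiiiiiii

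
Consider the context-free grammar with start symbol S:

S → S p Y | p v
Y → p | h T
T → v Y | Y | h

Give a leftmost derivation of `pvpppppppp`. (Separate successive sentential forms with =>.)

S => SpY => SpYpY => SpYpYpY => SpYpYpYpY => pvpYpYpYpY => pvpppYpYpY => pvpppppYpY => pvpppppppY => pvpppppppp

S => SpY   [S → S p Y]
SpY => SpYpY   [S → S p Y]
SpYpY => SpYpYpY   [S → S p Y]
SpYpYpY => SpYpYpYpY   [S → S p Y]
SpYpYpYpY => pvpYpYpYpY   [S → p v]
pvpYpYpYpY => pvpppYpYpY   [Y → p]
pvpppYpYpY => pvpppppYpY   [Y → p]
pvpppppYpY => pvpppppppY   [Y → p]
pvpppppppY => pvpppppppp   [Y → p]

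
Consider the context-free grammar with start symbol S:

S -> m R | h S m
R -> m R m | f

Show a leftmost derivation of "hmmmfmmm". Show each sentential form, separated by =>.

S => hSm => hmRm => hmmRmm => hmmmRmmm => hmmmfmmm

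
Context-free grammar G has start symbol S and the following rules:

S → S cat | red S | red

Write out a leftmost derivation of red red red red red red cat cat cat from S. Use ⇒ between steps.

S ⇒ S cat   [S → S cat]
S cat ⇒ red S cat   [S → red S]
red S cat ⇒ red S cat cat   [S → S cat]
red S cat cat ⇒ red red S cat cat   [S → red S]
red red S cat cat ⇒ red red red S cat cat   [S → red S]
red red red S cat cat ⇒ red red red red S cat cat   [S → red S]
red red red red S cat cat ⇒ red red red red red S cat cat   [S → red S]
red red red red red S cat cat ⇒ red red red red red S cat cat cat   [S → S cat]
red red red red red S cat cat cat ⇒ red red red red red red cat cat cat   [S → red]

S ⇒ S cat ⇒ red S cat ⇒ red S cat cat ⇒ red red S cat cat ⇒ red red red S cat cat ⇒ red red red red S cat cat ⇒ red red red red red S cat cat ⇒ red red red red red S cat cat cat ⇒ red red red red red red cat cat cat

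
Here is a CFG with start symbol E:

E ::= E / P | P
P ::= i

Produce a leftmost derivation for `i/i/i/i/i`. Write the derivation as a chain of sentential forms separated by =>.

E => E/P => E/P/P => E/P/P/P => E/P/P/P/P => P/P/P/P/P => i/P/P/P/P => i/i/P/P/P => i/i/i/P/P => i/i/i/i/P => i/i/i/i/i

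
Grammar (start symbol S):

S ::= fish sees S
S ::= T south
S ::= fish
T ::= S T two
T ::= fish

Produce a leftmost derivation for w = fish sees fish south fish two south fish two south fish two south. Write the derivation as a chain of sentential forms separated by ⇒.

S ⇒ T south ⇒ S T two south ⇒ fish sees S T two south ⇒ fish sees T south T two south ⇒ fish sees S T two south T two south ⇒ fish sees T south T two south T two south ⇒ fish sees S T two south T two south T two south ⇒ fish sees T south T two south T two south T two south ⇒ fish sees fish south T two south T two south T two south ⇒ fish sees fish south fish two south T two south T two south ⇒ fish sees fish south fish two south fish two south T two south ⇒ fish sees fish south fish two south fish two south fish two south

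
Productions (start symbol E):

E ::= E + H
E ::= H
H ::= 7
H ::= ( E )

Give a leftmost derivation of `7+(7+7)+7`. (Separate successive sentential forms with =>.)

E => E+H => E+H+H => H+H+H => 7+H+H => 7+(E)+H => 7+(E+H)+H => 7+(H+H)+H => 7+(7+H)+H => 7+(7+7)+H => 7+(7+7)+7

E => E+H   [E ::= E + H]
E+H => E+H+H   [E ::= E + H]
E+H+H => H+H+H   [E ::= H]
H+H+H => 7+H+H   [H ::= 7]
7+H+H => 7+(E)+H   [H ::= ( E )]
7+(E)+H => 7+(E+H)+H   [E ::= E + H]
7+(E+H)+H => 7+(H+H)+H   [E ::= H]
7+(H+H)+H => 7+(7+H)+H   [H ::= 7]
7+(7+H)+H => 7+(7+7)+H   [H ::= 7]
7+(7+7)+H => 7+(7+7)+7   [H ::= 7]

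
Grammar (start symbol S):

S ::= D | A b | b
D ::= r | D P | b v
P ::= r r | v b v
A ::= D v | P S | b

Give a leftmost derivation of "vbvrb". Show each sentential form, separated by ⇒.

S ⇒ Ab ⇒ PSb ⇒ vbvSb ⇒ vbvDb ⇒ vbvrb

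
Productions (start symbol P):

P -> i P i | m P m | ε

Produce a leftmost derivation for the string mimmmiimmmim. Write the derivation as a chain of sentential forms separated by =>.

P => mPm   [P -> m P m]
mPm => miPim   [P -> i P i]
miPim => mimPmim   [P -> m P m]
mimPmim => mimmPmmim   [P -> m P m]
mimmPmmim => mimmmPmmmim   [P -> m P m]
mimmmPmmmim => mimmmiPimmmim   [P -> i P i]
mimmmiPimmmim => mimmmiimmmim   [P -> ε]

P=>mPm=>miPim=>mimPmim=>mimmPmmim=>mimmmPmmmim=>mimmmiPimmmim=>mimmmiimmmim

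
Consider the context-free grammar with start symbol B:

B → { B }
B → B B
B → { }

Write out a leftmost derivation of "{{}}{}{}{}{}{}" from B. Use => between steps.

B=>BB=>BBB=>BBBB=>BBBBB=>BBBBBB=>{B}BBBBB=>{{}}BBBBB=>{{}}{}BBBB=>{{}}{}{}BBB=>{{}}{}{}{}BB=>{{}}{}{}{}{}B=>{{}}{}{}{}{}{}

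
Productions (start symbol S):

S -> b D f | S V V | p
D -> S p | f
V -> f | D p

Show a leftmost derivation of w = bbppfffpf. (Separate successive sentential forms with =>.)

S => bDf   [S -> b D f]
bDf => bSpf   [D -> S p]
bSpf => bSVVpf   [S -> S V V]
bSVVpf => bbDfVVpf   [S -> b D f]
bbDfVVpf => bbSpfVVpf   [D -> S p]
bbSpfVVpf => bbppfVVpf   [S -> p]
bbppfVVpf => bbppffVpf   [V -> f]
bbppffVpf => bbppfffpf   [V -> f]

S => bDf => bSpf => bSVVpf => bbDfVVpf => bbSpfVVpf => bbppfVVpf => bbppffVpf => bbppfffpf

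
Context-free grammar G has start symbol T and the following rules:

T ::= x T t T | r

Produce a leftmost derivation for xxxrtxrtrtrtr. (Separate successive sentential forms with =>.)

T => xTtT   [T ::= x T t T]
xTtT => xxTtTtT   [T ::= x T t T]
xxTtTtT => xxxTtTtTtT   [T ::= x T t T]
xxxTtTtTtT => xxxrtTtTtT   [T ::= r]
xxxrtTtTtT => xxxrtxTtTtTtT   [T ::= x T t T]
xxxrtxTtTtTtT => xxxrtxrtTtTtT   [T ::= r]
xxxrtxrtTtTtT => xxxrtxrtrtTtT   [T ::= r]
xxxrtxrtrtTtT => xxxrtxrtrtrtT   [T ::= r]
xxxrtxrtrtrtT => xxxrtxrtrtrtr   [T ::= r]

T => xTtT => xxTtTtT => xxxTtTtTtT => xxxrtTtTtT => xxxrtxTtTtTtT => xxxrtxrtTtTtT => xxxrtxrtrtTtT => xxxrtxrtrtrtT => xxxrtxrtrtrtr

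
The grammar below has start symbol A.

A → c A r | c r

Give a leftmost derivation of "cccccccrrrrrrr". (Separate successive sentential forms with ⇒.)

A ⇒ cAr ⇒ ccArr ⇒ cccArrr ⇒ ccccArrrr ⇒ cccccArrrrr ⇒ ccccccArrrrrr ⇒ cccccccrrrrrrr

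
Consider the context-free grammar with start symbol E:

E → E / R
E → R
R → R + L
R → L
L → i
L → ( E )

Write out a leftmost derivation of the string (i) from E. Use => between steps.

E => R => L => (E) => (R) => (L) => (i)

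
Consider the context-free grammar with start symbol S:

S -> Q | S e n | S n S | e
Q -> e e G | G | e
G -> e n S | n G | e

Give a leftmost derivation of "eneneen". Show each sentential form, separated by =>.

S => Sen => SnSen => SnSnSen => enSnSen => enenSen => eneneen

S => Sen   [S -> S e n]
Sen => SnSen   [S -> S n S]
SnSen => SnSnSen   [S -> S n S]
SnSnSen => enSnSen   [S -> e]
enSnSen => enenSen   [S -> e]
enenSen => eneneen   [S -> e]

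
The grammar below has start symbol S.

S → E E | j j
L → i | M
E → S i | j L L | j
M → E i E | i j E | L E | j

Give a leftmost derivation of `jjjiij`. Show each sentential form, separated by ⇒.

S⇒EE⇒SiE⇒EEiE⇒jEiE⇒jjLLiE⇒jjMLiE⇒jjjLiE⇒jjjiiE⇒jjjiij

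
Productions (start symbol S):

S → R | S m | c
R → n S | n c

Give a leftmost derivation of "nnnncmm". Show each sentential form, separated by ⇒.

S ⇒ R ⇒ nS ⇒ nR ⇒ nnS ⇒ nnSm ⇒ nnRm ⇒ nnnSm ⇒ nnnSmm ⇒ nnnRmm ⇒ nnnncmm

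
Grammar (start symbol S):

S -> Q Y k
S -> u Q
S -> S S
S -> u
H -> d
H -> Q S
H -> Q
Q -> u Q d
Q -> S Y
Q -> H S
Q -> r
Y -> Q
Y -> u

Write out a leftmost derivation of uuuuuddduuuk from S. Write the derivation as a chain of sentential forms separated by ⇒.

S ⇒ QYk ⇒ HSYk ⇒ QSSYk ⇒ uQdSSYk ⇒ uuQddSSYk ⇒ uuuQdddSSYk ⇒ uuuSYdddSSYk ⇒ uuuuYdddSSYk ⇒ uuuuudddSSYk ⇒ uuuuuddduSYk ⇒ uuuuuddduuYk ⇒ uuuuuddduuuk

S ⇒ QYk   [S -> Q Y k]
QYk ⇒ HSYk   [Q -> H S]
HSYk ⇒ QSSYk   [H -> Q S]
QSSYk ⇒ uQdSSYk   [Q -> u Q d]
uQdSSYk ⇒ uuQddSSYk   [Q -> u Q d]
uuQddSSYk ⇒ uuuQdddSSYk   [Q -> u Q d]
uuuQdddSSYk ⇒ uuuSYdddSSYk   [Q -> S Y]
uuuSYdddSSYk ⇒ uuuuYdddSSYk   [S -> u]
uuuuYdddSSYk ⇒ uuuuudddSSYk   [Y -> u]
uuuuudddSSYk ⇒ uuuuuddduSYk   [S -> u]
uuuuuddduSYk ⇒ uuuuuddduuYk   [S -> u]
uuuuuddduuYk ⇒ uuuuuddduuuk   [Y -> u]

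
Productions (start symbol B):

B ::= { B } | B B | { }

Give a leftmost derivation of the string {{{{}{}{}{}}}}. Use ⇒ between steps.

B ⇒ {B} ⇒ {{B}} ⇒ {{{B}}} ⇒ {{{BB}}} ⇒ {{{BBB}}} ⇒ {{{BBBB}}} ⇒ {{{{}BBB}}} ⇒ {{{{}{}BB}}} ⇒ {{{{}{}{}B}}} ⇒ {{{{}{}{}{}}}}

B ⇒ {B}   [B ::= { B }]
{B} ⇒ {{B}}   [B ::= { B }]
{{B}} ⇒ {{{B}}}   [B ::= { B }]
{{{B}}} ⇒ {{{BB}}}   [B ::= B B]
{{{BB}}} ⇒ {{{BBB}}}   [B ::= B B]
{{{BBB}}} ⇒ {{{BBBB}}}   [B ::= B B]
{{{BBBB}}} ⇒ {{{{}BBB}}}   [B ::= { }]
{{{{}BBB}}} ⇒ {{{{}{}BB}}}   [B ::= { }]
{{{{}{}BB}}} ⇒ {{{{}{}{}B}}}   [B ::= { }]
{{{{}{}{}B}}} ⇒ {{{{}{}{}{}}}}   [B ::= { }]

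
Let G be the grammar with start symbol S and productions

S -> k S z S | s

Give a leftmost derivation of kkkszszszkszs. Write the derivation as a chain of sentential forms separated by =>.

S => kSzS   [S -> k S z S]
kSzS => kkSzSzS   [S -> k S z S]
kkSzSzS => kkkSzSzSzS   [S -> k S z S]
kkkSzSzSzS => kkkszSzSzS   [S -> s]
kkkszSzSzS => kkkszszSzS   [S -> s]
kkkszszSzS => kkkszszszS   [S -> s]
kkkszszszS => kkkszszszkSzS   [S -> k S z S]
kkkszszszkSzS => kkkszszszkszS   [S -> s]
kkkszszszkszS => kkkszszszkszs   [S -> s]

S => kSzS => kkSzSzS => kkkSzSzSzS => kkkszSzSzS => kkkszszSzS => kkkszszszS => kkkszszszkSzS => kkkszszszkszS => kkkszszszkszs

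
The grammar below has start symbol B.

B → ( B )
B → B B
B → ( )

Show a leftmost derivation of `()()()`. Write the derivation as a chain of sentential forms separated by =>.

B => BB => BBB => ()BB => ()()B => ()()()

B => BB   [B → B B]
BB => BBB   [B → B B]
BBB => ()BB   [B → ( )]
()BB => ()()B   [B → ( )]
()()B => ()()()   [B → ( )]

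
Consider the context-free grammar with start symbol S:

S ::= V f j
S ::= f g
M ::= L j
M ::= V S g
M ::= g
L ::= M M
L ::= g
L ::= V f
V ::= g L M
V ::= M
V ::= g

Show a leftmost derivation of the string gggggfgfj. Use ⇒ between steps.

S ⇒ Vfj   [S ::= V f j]
Vfj ⇒ gLMfj   [V ::= g L M]
gLMfj ⇒ gVfMfj   [L ::= V f]
gVfMfj ⇒ ggLMfMfj   [V ::= g L M]
ggLMfMfj ⇒ ggMMMfMfj   [L ::= M M]
ggMMMfMfj ⇒ gggMMfMfj   [M ::= g]
gggMMfMfj ⇒ ggggMfMfj   [M ::= g]
ggggMfMfj ⇒ gggggfMfj   [M ::= g]
gggggfMfj ⇒ gggggfgfj   [M ::= g]

S ⇒ Vfj ⇒ gLMfj ⇒ gVfMfj ⇒ ggLMfMfj ⇒ ggMMMfMfj ⇒ gggMMfMfj ⇒ ggggMfMfj ⇒ gggggfMfj ⇒ gggggfgfj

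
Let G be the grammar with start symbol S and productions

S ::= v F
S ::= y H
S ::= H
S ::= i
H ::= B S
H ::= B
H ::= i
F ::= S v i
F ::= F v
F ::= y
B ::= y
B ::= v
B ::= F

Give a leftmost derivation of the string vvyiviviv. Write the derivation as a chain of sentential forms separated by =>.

S => vF => vFv => vSviv => vvFviv => vvSviviv => vvyHviviv => vvyiviviv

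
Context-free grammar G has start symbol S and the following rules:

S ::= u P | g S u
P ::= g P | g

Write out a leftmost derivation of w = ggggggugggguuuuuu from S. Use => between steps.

S => gSu => ggSuu => gggSuuu => ggggSuuuu => gggggSuuuuu => ggggggSuuuuuu => gggggguPuuuuuu => ggggggugPuuuuuu => gggggguggPuuuuuu => ggggggugggPuuuuuu => ggggggugggguuuuuu

S => gSu   [S ::= g S u]
gSu => ggSuu   [S ::= g S u]
ggSuu => gggSuuu   [S ::= g S u]
gggSuuu => ggggSuuuu   [S ::= g S u]
ggggSuuuu => gggggSuuuuu   [S ::= g S u]
gggggSuuuuu => ggggggSuuuuuu   [S ::= g S u]
ggggggSuuuuuu => gggggguPuuuuuu   [S ::= u P]
gggggguPuuuuuu => ggggggugPuuuuuu   [P ::= g P]
ggggggugPuuuuuu => gggggguggPuuuuuu   [P ::= g P]
gggggguggPuuuuuu => ggggggugggPuuuuuu   [P ::= g P]
ggggggugggPuuuuuu => ggggggugggguuuuuu   [P ::= g]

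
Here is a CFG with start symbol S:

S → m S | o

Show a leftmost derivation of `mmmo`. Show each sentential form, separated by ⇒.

S ⇒ mS ⇒ mmS ⇒ mmmS ⇒ mmmo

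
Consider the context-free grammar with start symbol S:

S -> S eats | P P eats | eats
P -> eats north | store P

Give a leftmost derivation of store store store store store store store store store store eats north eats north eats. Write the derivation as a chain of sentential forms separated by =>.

S => P P eats => store P P eats => store store P P eats => store store store P P eats => store store store store P P eats => store store store store store P P eats => store store store store store store P P eats => store store store store store store store P P eats => store store store store store store store store P P eats => store store store store store store store store store P P eats => store store store store store store store store store store P P eats => store store store store store store store store store store eats north P eats => store store store store store store store store store store eats north eats north eats

S => P P eats   [S -> P P eats]
P P eats => store P P eats   [P -> store P]
store P P eats => store store P P eats   [P -> store P]
store store P P eats => store store store P P eats   [P -> store P]
store store store P P eats => store store store store P P eats   [P -> store P]
store store store store P P eats => store store store store store P P eats   [P -> store P]
store store store store store P P eats => store store store store store store P P eats   [P -> store P]
store store store store store store P P eats => store store store store store store store P P eats   [P -> store P]
store store store store store store store P P eats => store store store store store store store store P P eats   [P -> store P]
store store store store store store store store P P eats => store store store store store store store store store P P eats   [P -> store P]
store store store store store store store store store P P eats => store store store store store store store store store store P P eats   [P -> store P]
store store store store store store store store store store P P eats => store store store store store store store store store store eats north P eats   [P -> eats north]
store store store store store store store store store store eats north P eats => store store store store store store store store store store eats north eats north eats   [P -> eats north]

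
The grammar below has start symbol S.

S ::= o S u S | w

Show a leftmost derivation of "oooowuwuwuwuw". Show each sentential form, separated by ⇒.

S ⇒ oSuS   [S ::= o S u S]
oSuS ⇒ ooSuSuS   [S ::= o S u S]
ooSuSuS ⇒ oooSuSuSuS   [S ::= o S u S]
oooSuSuSuS ⇒ ooooSuSuSuSuS   [S ::= o S u S]
ooooSuSuSuSuS ⇒ oooowuSuSuSuS   [S ::= w]
oooowuSuSuSuS ⇒ oooowuwuSuSuS   [S ::= w]
oooowuwuSuSuS ⇒ oooowuwuwuSuS   [S ::= w]
oooowuwuwuSuS ⇒ oooowuwuwuwuS   [S ::= w]
oooowuwuwuwuS ⇒ oooowuwuwuwuw   [S ::= w]

S ⇒ oSuS ⇒ ooSuSuS ⇒ oooSuSuSuS ⇒ ooooSuSuSuSuS ⇒ oooowuSuSuSuS ⇒ oooowuwuSuSuS ⇒ oooowuwuwuSuS ⇒ oooowuwuwuwuS ⇒ oooowuwuwuwuw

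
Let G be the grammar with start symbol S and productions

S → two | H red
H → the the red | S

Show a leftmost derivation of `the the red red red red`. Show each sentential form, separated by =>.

S => H red   [S → H red]
H red => S red   [H → S]
S red => H red red   [S → H red]
H red red => S red red   [H → S]
S red red => H red red red   [S → H red]
H red red red => the the red red red red   [H → the the red]

S => H red => S red => H red red => S red red => H red red red => the the red red red red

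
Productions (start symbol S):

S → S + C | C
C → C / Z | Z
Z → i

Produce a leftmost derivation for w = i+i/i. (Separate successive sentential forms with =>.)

S=>S+C=>C+C=>Z+C=>i+C=>i+C/Z=>i+Z/Z=>i+i/Z=>i+i/i

S => S+C   [S → S + C]
S+C => C+C   [S → C]
C+C => Z+C   [C → Z]
Z+C => i+C   [Z → i]
i+C => i+C/Z   [C → C / Z]
i+C/Z => i+Z/Z   [C → Z]
i+Z/Z => i+i/Z   [Z → i]
i+i/Z => i+i/i   [Z → i]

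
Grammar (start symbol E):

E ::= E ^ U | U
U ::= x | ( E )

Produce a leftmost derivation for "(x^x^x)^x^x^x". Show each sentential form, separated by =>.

E => E^U => E^U^U => E^U^U^U => U^U^U^U => (E)^U^U^U => (E^U)^U^U^U => (E^U^U)^U^U^U => (U^U^U)^U^U^U => (x^U^U)^U^U^U => (x^x^U)^U^U^U => (x^x^x)^U^U^U => (x^x^x)^x^U^U => (x^x^x)^x^x^U => (x^x^x)^x^x^x

E => E^U   [E ::= E ^ U]
E^U => E^U^U   [E ::= E ^ U]
E^U^U => E^U^U^U   [E ::= E ^ U]
E^U^U^U => U^U^U^U   [E ::= U]
U^U^U^U => (E)^U^U^U   [U ::= ( E )]
(E)^U^U^U => (E^U)^U^U^U   [E ::= E ^ U]
(E^U)^U^U^U => (E^U^U)^U^U^U   [E ::= E ^ U]
(E^U^U)^U^U^U => (U^U^U)^U^U^U   [E ::= U]
(U^U^U)^U^U^U => (x^U^U)^U^U^U   [U ::= x]
(x^U^U)^U^U^U => (x^x^U)^U^U^U   [U ::= x]
(x^x^U)^U^U^U => (x^x^x)^U^U^U   [U ::= x]
(x^x^x)^U^U^U => (x^x^x)^x^U^U   [U ::= x]
(x^x^x)^x^U^U => (x^x^x)^x^x^U   [U ::= x]
(x^x^x)^x^x^U => (x^x^x)^x^x^x   [U ::= x]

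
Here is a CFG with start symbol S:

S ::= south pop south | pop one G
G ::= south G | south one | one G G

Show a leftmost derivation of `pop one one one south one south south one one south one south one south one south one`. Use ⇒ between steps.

S ⇒ pop one G ⇒ pop one one G G ⇒ pop one one one G G G ⇒ pop one one one south one G G ⇒ pop one one one south one south G G ⇒ pop one one one south one south south G G ⇒ pop one one one south one south south one G G G ⇒ pop one one one south one south south one one G G G G ⇒ pop one one one south one south south one one south one G G G ⇒ pop one one one south one south south one one south one south one G G ⇒ pop one one one south one south south one one south one south one south one G ⇒ pop one one one south one south south one one south one south one south one south one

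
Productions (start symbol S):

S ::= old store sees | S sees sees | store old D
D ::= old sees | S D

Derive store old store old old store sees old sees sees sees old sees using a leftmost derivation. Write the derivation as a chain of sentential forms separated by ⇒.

S ⇒ store old D   [S ::= store old D]
store old D ⇒ store old S D   [D ::= S D]
store old S D ⇒ store old S sees sees D   [S ::= S sees sees]
store old S sees sees D ⇒ store old store old D sees sees D   [S ::= store old D]
store old store old D sees sees D ⇒ store old store old S D sees sees D   [D ::= S D]
store old store old S D sees sees D ⇒ store old store old old store sees D sees sees D   [S ::= old store sees]
store old store old old store sees D sees sees D ⇒ store old store old old store sees old sees sees sees D   [D ::= old sees]
store old store old old store sees old sees sees sees D ⇒ store old store old old store sees old sees sees sees old sees   [D ::= old sees]

S ⇒ store old D ⇒ store old S D ⇒ store old S sees sees D ⇒ store old store old D sees sees D ⇒ store old store old S D sees sees D ⇒ store old store old old store sees D sees sees D ⇒ store old store old old store sees old sees sees sees D ⇒ store old store old old store sees old sees sees sees old sees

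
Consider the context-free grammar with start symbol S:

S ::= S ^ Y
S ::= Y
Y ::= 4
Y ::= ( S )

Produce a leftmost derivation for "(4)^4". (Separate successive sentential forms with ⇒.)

S ⇒ S^Y   [S ::= S ^ Y]
S^Y ⇒ Y^Y   [S ::= Y]
Y^Y ⇒ (S)^Y   [Y ::= ( S )]
(S)^Y ⇒ (Y)^Y   [S ::= Y]
(Y)^Y ⇒ (4)^Y   [Y ::= 4]
(4)^Y ⇒ (4)^4   [Y ::= 4]

S⇒S^Y⇒Y^Y⇒(S)^Y⇒(Y)^Y⇒(4)^Y⇒(4)^4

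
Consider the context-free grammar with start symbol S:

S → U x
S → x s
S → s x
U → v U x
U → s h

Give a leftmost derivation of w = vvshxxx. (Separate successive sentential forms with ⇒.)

S ⇒ Ux   [S → U x]
Ux ⇒ vUxx   [U → v U x]
vUxx ⇒ vvUxxx   [U → v U x]
vvUxxx ⇒ vvshxxx   [U → s h]

S ⇒ Ux ⇒ vUxx ⇒ vvUxxx ⇒ vvshxxx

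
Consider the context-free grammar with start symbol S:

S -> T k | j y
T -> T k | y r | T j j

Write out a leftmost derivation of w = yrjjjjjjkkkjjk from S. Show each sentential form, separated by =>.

S => Tk => Tjjk => Tkjjk => Tkkjjk => Tkkkjjk => Tjjkkkjjk => Tjjjjkkkjjk => Tjjjjjjkkkjjk => yrjjjjjjkkkjjk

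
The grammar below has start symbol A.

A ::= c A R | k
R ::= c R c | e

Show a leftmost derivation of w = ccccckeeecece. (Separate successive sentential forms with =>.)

A=>cAR=>ccARR=>cccARRR=>ccccARRRR=>cccccARRRRR=>ccccckRRRRR=>ccccckeRRRR=>ccccckeeRRR=>ccccckeeeRR=>ccccckeeecRcR=>ccccckeeececR=>ccccckeeecece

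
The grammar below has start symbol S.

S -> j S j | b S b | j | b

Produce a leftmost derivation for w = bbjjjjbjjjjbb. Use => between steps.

S=>bSb=>bbSbb=>bbjSjbb=>bbjjSjjbb=>bbjjjSjjjbb=>bbjjjjSjjjjbb=>bbjjjjbjjjjbb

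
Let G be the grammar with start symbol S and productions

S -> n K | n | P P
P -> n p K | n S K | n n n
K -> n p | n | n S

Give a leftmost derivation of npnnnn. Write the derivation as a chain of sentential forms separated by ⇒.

S ⇒ PP ⇒ npKP ⇒ npnP ⇒ npnnnn

S ⇒ PP   [S -> P P]
PP ⇒ npKP   [P -> n p K]
npKP ⇒ npnP   [K -> n]
npnP ⇒ npnnnn   [P -> n n n]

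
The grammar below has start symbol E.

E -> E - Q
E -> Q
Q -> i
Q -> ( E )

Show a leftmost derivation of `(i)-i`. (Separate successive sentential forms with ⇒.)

E ⇒ E-Q   [E -> E - Q]
E-Q ⇒ Q-Q   [E -> Q]
Q-Q ⇒ (E)-Q   [Q -> ( E )]
(E)-Q ⇒ (Q)-Q   [E -> Q]
(Q)-Q ⇒ (i)-Q   [Q -> i]
(i)-Q ⇒ (i)-i   [Q -> i]

E ⇒ E-Q ⇒ Q-Q ⇒ (E)-Q ⇒ (Q)-Q ⇒ (i)-Q ⇒ (i)-i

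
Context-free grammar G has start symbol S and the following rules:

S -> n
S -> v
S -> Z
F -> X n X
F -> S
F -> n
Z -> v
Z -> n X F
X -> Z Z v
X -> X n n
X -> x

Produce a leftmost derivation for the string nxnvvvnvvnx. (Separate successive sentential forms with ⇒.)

S⇒Z⇒nXF⇒nxF⇒nxXnX⇒nxZZvnX⇒nxnXFZvnX⇒nxnZZvFZvnX⇒nxnvZvFZvnX⇒nxnvvvFZvnX⇒nxnvvvnZvnX⇒nxnvvvnvvnX⇒nxnvvvnvvnx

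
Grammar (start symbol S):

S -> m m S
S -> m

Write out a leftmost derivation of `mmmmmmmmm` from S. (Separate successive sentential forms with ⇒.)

S ⇒ mmS ⇒ mmmmS ⇒ mmmmmmS ⇒ mmmmmmmmS ⇒ mmmmmmmmm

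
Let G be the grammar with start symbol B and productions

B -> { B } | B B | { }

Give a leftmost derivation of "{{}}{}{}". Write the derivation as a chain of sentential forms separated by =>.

B => BB   [B -> B B]
BB => BBB   [B -> B B]
BBB => {B}BB   [B -> { B }]
{B}BB => {{}}BB   [B -> { }]
{{}}BB => {{}}{}B   [B -> { }]
{{}}{}B => {{}}{}{}   [B -> { }]

B=>BB=>BBB=>{B}BB=>{{}}BB=>{{}}{}B=>{{}}{}{}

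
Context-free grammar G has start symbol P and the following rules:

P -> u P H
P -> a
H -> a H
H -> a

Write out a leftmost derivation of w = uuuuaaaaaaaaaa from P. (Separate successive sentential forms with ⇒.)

P ⇒ uPH ⇒ uuPHH ⇒ uuuPHHH ⇒ uuuuPHHHH ⇒ uuuuaHHHH ⇒ uuuuaaHHHH ⇒ uuuuaaaHHHH ⇒ uuuuaaaaHHHH ⇒ uuuuaaaaaHHHH ⇒ uuuuaaaaaaHHH ⇒ uuuuaaaaaaaHHH ⇒ uuuuaaaaaaaaHH ⇒ uuuuaaaaaaaaaH ⇒ uuuuaaaaaaaaaa

P ⇒ uPH   [P -> u P H]
uPH ⇒ uuPHH   [P -> u P H]
uuPHH ⇒ uuuPHHH   [P -> u P H]
uuuPHHH ⇒ uuuuPHHHH   [P -> u P H]
uuuuPHHHH ⇒ uuuuaHHHH   [P -> a]
uuuuaHHHH ⇒ uuuuaaHHHH   [H -> a H]
uuuuaaHHHH ⇒ uuuuaaaHHHH   [H -> a H]
uuuuaaaHHHH ⇒ uuuuaaaaHHHH   [H -> a H]
uuuuaaaaHHHH ⇒ uuuuaaaaaHHHH   [H -> a H]
uuuuaaaaaHHHH ⇒ uuuuaaaaaaHHH   [H -> a]
uuuuaaaaaaHHH ⇒ uuuuaaaaaaaHHH   [H -> a H]
uuuuaaaaaaaHHH ⇒ uuuuaaaaaaaaHH   [H -> a]
uuuuaaaaaaaaHH ⇒ uuuuaaaaaaaaaH   [H -> a]
uuuuaaaaaaaaaH ⇒ uuuuaaaaaaaaaa   [H -> a]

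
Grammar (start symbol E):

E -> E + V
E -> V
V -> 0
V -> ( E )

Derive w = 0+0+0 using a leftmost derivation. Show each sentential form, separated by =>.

E=>E+V=>E+V+V=>V+V+V=>0+V+V=>0+0+V=>0+0+0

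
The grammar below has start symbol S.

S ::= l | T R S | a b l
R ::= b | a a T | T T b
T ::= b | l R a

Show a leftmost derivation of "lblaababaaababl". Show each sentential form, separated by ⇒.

S ⇒ TRS   [S ::= T R S]
TRS ⇒ lRaRS   [T ::= l R a]
lRaRS ⇒ lTTbaRS   [R ::= T T b]
lTTbaRS ⇒ lbTbaRS   [T ::= b]
lbTbaRS ⇒ lblRabaRS   [T ::= l R a]
lblRabaRS ⇒ lblaaTabaRS   [R ::= a a T]
lblaaTabaRS ⇒ lblaababaRS   [T ::= b]
lblaababaRS ⇒ lblaababaaaTS   [R ::= a a T]
lblaababaaaTS ⇒ lblaababaaabS   [T ::= b]
lblaababaaabS ⇒ lblaababaaababl   [S ::= a b l]

S ⇒ TRS ⇒ lRaRS ⇒ lTTbaRS ⇒ lbTbaRS ⇒ lblRabaRS ⇒ lblaaTabaRS ⇒ lblaababaRS ⇒ lblaababaaaTS ⇒ lblaababaaabS ⇒ lblaababaaababl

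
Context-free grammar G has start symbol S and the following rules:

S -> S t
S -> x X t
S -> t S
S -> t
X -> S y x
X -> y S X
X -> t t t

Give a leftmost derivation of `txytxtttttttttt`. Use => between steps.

S => St => Stt => tStt => txXttt => txySXttt => txytSXttt => txytxXtXttt => txytxttttXttt => txytxtttttttttt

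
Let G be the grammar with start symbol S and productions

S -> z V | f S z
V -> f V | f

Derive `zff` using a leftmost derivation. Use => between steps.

S => zV => zfV => zff

S => zV   [S -> z V]
zV => zfV   [V -> f V]
zfV => zff   [V -> f]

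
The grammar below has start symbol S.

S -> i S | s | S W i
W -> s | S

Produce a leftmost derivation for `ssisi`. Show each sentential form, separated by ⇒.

S ⇒ SWi ⇒ SWiWi ⇒ sWiWi ⇒ sSiWi ⇒ ssiWi ⇒ ssisi

S ⇒ SWi   [S -> S W i]
SWi ⇒ SWiWi   [S -> S W i]
SWiWi ⇒ sWiWi   [S -> s]
sWiWi ⇒ sSiWi   [W -> S]
sSiWi ⇒ ssiWi   [S -> s]
ssiWi ⇒ ssisi   [W -> s]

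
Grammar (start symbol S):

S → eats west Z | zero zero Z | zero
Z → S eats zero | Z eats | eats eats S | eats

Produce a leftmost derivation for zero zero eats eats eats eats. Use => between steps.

S => zero zero Z => zero zero Z eats => zero zero Z eats eats => zero zero Z eats eats eats => zero zero eats eats eats eats

S => zero zero Z   [S → zero zero Z]
zero zero Z => zero zero Z eats   [Z → Z eats]
zero zero Z eats => zero zero Z eats eats   [Z → Z eats]
zero zero Z eats eats => zero zero Z eats eats eats   [Z → Z eats]
zero zero Z eats eats eats => zero zero eats eats eats eats   [Z → eats]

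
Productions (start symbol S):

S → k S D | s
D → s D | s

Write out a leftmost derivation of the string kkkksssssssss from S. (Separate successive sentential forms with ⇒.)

S ⇒ kSD ⇒ kkSDD ⇒ kkkSDDD ⇒ kkkkSDDDD ⇒ kkkksDDDD ⇒ kkkkssDDDD ⇒ kkkksssDDDD ⇒ kkkkssssDDD ⇒ kkkksssssDDD ⇒ kkkkssssssDD ⇒ kkkksssssssDD ⇒ kkkkssssssssD ⇒ kkkksssssssss

S ⇒ kSD   [S → k S D]
kSD ⇒ kkSDD   [S → k S D]
kkSDD ⇒ kkkSDDD   [S → k S D]
kkkSDDD ⇒ kkkkSDDDD   [S → k S D]
kkkkSDDDD ⇒ kkkksDDDD   [S → s]
kkkksDDDD ⇒ kkkkssDDDD   [D → s D]
kkkkssDDDD ⇒ kkkksssDDDD   [D → s D]
kkkksssDDDD ⇒ kkkkssssDDD   [D → s]
kkkkssssDDD ⇒ kkkksssssDDD   [D → s D]
kkkksssssDDD ⇒ kkkkssssssDD   [D → s]
kkkkssssssDD ⇒ kkkksssssssDD   [D → s D]
kkkksssssssDD ⇒ kkkkssssssssD   [D → s]
kkkkssssssssD ⇒ kkkksssssssss   [D → s]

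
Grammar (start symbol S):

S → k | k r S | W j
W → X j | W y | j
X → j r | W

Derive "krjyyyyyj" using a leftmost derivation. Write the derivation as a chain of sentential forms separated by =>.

S => krS   [S → k r S]
krS => krWj   [S → W j]
krWj => krWyj   [W → W y]
krWyj => krWyyj   [W → W y]
krWyyj => krWyyyj   [W → W y]
krWyyyj => krWyyyyj   [W → W y]
krWyyyyj => krWyyyyyj   [W → W y]
krWyyyyyj => krjyyyyyj   [W → j]

S => krS => krWj => krWyj => krWyyj => krWyyyj => krWyyyyj => krWyyyyyj => krjyyyyyj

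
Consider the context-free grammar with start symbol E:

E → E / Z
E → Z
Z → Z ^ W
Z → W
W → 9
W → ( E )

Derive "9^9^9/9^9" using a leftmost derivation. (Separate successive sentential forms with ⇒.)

E ⇒ E/Z ⇒ Z/Z ⇒ Z^W/Z ⇒ Z^W^W/Z ⇒ W^W^W/Z ⇒ 9^W^W/Z ⇒ 9^9^W/Z ⇒ 9^9^9/Z ⇒ 9^9^9/Z^W ⇒ 9^9^9/W^W ⇒ 9^9^9/9^W ⇒ 9^9^9/9^9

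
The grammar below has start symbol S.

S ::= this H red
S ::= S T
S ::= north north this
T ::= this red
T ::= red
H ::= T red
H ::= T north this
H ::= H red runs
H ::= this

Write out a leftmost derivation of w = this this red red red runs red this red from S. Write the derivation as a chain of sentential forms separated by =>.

S => S T => this H red T => this H red runs red T => this T red red runs red T => this this red red red runs red T => this this red red red runs red this red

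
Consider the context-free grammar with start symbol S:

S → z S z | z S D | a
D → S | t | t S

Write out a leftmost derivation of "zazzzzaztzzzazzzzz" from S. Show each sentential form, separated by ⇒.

S ⇒ zSD   [S → z S D]
zSD ⇒ zaD   [S → a]
zaD ⇒ zaS   [D → S]
zaS ⇒ zazSz   [S → z S z]
zazSz ⇒ zazzSzz   [S → z S z]
zazzSzz ⇒ zazzzSDzz   [S → z S D]
zazzzSDzz ⇒ zazzzzSzDzz   [S → z S z]
zazzzzSzDzz ⇒ zazzzzazDzz   [S → a]
zazzzzazDzz ⇒ zazzzzaztSzz   [D → t S]
zazzzzaztSzz ⇒ zazzzzaztzSzzz   [S → z S z]
zazzzzaztzSzzz ⇒ zazzzzaztzzSzzzz   [S → z S z]
zazzzzaztzzSzzzz ⇒ zazzzzaztzzzSzzzzz   [S → z S z]
zazzzzaztzzzSzzzzz ⇒ zazzzzaztzzzazzzzz   [S → a]

S ⇒ zSD ⇒ zaD ⇒ zaS ⇒ zazSz ⇒ zazzSzz ⇒ zazzzSDzz ⇒ zazzzzSzDzz ⇒ zazzzzazDzz ⇒ zazzzzaztSzz ⇒ zazzzzaztzSzzz ⇒ zazzzzaztzzSzzzz ⇒ zazzzzaztzzzSzzzzz ⇒ zazzzzaztzzzazzzzz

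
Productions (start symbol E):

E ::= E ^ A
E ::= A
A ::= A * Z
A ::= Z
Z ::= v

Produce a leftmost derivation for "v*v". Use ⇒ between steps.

E ⇒ A   [E ::= A]
A ⇒ A*Z   [A ::= A * Z]
A*Z ⇒ Z*Z   [A ::= Z]
Z*Z ⇒ v*Z   [Z ::= v]
v*Z ⇒ v*v   [Z ::= v]

E⇒A⇒A*Z⇒Z*Z⇒v*Z⇒v*v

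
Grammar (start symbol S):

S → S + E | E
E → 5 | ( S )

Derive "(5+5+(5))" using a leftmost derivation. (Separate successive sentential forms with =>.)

S => E   [S → E]
E => (S)   [E → ( S )]
(S) => (S+E)   [S → S + E]
(S+E) => (S+E+E)   [S → S + E]
(S+E+E) => (E+E+E)   [S → E]
(E+E+E) => (5+E+E)   [E → 5]
(5+E+E) => (5+5+E)   [E → 5]
(5+5+E) => (5+5+(S))   [E → ( S )]
(5+5+(S)) => (5+5+(E))   [S → E]
(5+5+(E)) => (5+5+(5))   [E → 5]

S=>E=>(S)=>(S+E)=>(S+E+E)=>(E+E+E)=>(5+E+E)=>(5+5+E)=>(5+5+(S))=>(5+5+(E))=>(5+5+(5))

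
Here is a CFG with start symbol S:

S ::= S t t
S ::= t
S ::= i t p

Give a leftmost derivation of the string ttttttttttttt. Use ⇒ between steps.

S ⇒ Stt ⇒ Stttt ⇒ Stttttt ⇒ Stttttttt ⇒ Stttttttttt ⇒ Stttttttttttt ⇒ ttttttttttttt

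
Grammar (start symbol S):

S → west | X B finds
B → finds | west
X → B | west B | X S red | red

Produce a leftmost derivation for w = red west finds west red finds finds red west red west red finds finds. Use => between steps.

S => X B finds => X S red B finds => X S red S red B finds => X S red S red S red B finds => red S red S red S red B finds => red X B finds red S red S red B finds => red X S red B finds red S red S red B finds => red west B S red B finds red S red S red B finds => red west finds S red B finds red S red S red B finds => red west finds west red B finds red S red S red B finds => red west finds west red finds finds red S red S red B finds => red west finds west red finds finds red west red S red B finds => red west finds west red finds finds red west red west red B finds => red west finds west red finds finds red west red west red finds finds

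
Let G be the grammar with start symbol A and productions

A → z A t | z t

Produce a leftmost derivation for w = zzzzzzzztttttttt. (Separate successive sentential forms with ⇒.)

A ⇒ zAt   [A → z A t]
zAt ⇒ zzAtt   [A → z A t]
zzAtt ⇒ zzzAttt   [A → z A t]
zzzAttt ⇒ zzzzAtttt   [A → z A t]
zzzzAtttt ⇒ zzzzzAttttt   [A → z A t]
zzzzzAttttt ⇒ zzzzzzAtttttt   [A → z A t]
zzzzzzAtttttt ⇒ zzzzzzzAttttttt   [A → z A t]
zzzzzzzAttttttt ⇒ zzzzzzzztttttttt   [A → z t]

A ⇒ zAt ⇒ zzAtt ⇒ zzzAttt ⇒ zzzzAtttt ⇒ zzzzzAttttt ⇒ zzzzzzAtttttt ⇒ zzzzzzzAttttttt ⇒ zzzzzzzztttttttt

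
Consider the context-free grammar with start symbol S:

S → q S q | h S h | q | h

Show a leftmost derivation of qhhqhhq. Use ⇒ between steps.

S⇒qSq⇒qhShq⇒qhhShhq⇒qhhqhhq

S ⇒ qSq   [S → q S q]
qSq ⇒ qhShq   [S → h S h]
qhShq ⇒ qhhShhq   [S → h S h]
qhhShhq ⇒ qhhqhhq   [S → q]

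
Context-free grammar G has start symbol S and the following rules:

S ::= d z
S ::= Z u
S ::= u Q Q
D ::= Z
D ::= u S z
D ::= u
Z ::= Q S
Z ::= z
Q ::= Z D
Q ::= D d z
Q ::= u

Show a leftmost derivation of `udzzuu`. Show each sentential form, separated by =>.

S => Zu => QSu => DdzSu => udzSu => udzZuu => udzzuu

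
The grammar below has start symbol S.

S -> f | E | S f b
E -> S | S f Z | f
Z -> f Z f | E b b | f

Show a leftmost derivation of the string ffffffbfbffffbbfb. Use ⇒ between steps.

S⇒Sfb⇒Efb⇒SfZfb⇒ffZfb⇒ffEbbfb⇒ffSfZbbfb⇒ffSfbfZbbfb⇒ffSfbfbfZbbfb⇒ffEfbfbfZbbfb⇒ffSfZfbfbfZbbfb⇒ffffZfbfbfZbbfb⇒ffffffbfbfZbbfb⇒ffffffbfbffZfbbfb⇒ffffffbfbffffbbfb

S ⇒ Sfb   [S -> S f b]
Sfb ⇒ Efb   [S -> E]
Efb ⇒ SfZfb   [E -> S f Z]
SfZfb ⇒ ffZfb   [S -> f]
ffZfb ⇒ ffEbbfb   [Z -> E b b]
ffEbbfb ⇒ ffSfZbbfb   [E -> S f Z]
ffSfZbbfb ⇒ ffSfbfZbbfb   [S -> S f b]
ffSfbfZbbfb ⇒ ffSfbfbfZbbfb   [S -> S f b]
ffSfbfbfZbbfb ⇒ ffEfbfbfZbbfb   [S -> E]
ffEfbfbfZbbfb ⇒ ffSfZfbfbfZbbfb   [E -> S f Z]
ffSfZfbfbfZbbfb ⇒ ffffZfbfbfZbbfb   [S -> f]
ffffZfbfbfZbbfb ⇒ ffffffbfbfZbbfb   [Z -> f]
ffffffbfbfZbbfb ⇒ ffffffbfbffZfbbfb   [Z -> f Z f]
ffffffbfbffZfbbfb ⇒ ffffffbfbffffbbfb   [Z -> f]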